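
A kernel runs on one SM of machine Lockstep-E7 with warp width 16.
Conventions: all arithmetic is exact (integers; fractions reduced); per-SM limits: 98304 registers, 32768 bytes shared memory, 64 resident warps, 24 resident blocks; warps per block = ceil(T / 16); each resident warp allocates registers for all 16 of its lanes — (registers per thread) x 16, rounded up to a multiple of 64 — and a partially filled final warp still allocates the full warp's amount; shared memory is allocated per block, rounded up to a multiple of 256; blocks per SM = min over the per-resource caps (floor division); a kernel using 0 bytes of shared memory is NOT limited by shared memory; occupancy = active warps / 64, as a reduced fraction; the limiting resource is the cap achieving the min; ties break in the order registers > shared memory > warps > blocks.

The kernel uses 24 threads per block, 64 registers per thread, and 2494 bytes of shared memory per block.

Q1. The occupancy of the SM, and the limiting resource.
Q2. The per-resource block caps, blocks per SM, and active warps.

Answer: occupancy 3/8, limited by shared memory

registers: 48 blocks
shared memory: 12 blocks
warps: 32 blocks
blocks: 24 blocks

Answer: 12 blocks, 24 active warps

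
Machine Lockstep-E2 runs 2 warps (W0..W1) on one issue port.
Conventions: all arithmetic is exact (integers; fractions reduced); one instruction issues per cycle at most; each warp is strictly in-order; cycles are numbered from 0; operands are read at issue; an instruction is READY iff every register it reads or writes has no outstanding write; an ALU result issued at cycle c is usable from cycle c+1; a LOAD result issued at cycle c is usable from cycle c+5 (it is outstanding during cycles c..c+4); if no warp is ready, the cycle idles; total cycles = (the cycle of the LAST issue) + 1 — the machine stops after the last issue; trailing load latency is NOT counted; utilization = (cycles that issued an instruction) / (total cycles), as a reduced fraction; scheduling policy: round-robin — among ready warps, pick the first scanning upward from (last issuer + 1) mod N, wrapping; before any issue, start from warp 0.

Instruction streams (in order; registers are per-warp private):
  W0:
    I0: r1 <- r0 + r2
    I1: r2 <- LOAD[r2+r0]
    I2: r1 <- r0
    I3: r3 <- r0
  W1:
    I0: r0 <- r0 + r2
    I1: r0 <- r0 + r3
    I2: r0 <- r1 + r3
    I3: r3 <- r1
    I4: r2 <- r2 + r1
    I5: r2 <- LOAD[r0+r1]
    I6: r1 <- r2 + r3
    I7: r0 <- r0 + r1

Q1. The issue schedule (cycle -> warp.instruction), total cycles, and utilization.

cycle 0: W0.I0
cycle 1: W1.I0
cycle 2: W0.I1
cycle 3: W1.I1
cycle 4: W0.I2
cycle 5: W1.I2
cycle 6: W0.I3
cycle 7: W1.I3
cycle 8: W1.I4
cycle 9: W1.I5
cycle 10: idle
cycle 11: idle
cycle 12: idle
cycle 13: idle
cycle 14: W1.I6
cycle 15: W1.I7

Answer: 16 cycles, utilization 3/4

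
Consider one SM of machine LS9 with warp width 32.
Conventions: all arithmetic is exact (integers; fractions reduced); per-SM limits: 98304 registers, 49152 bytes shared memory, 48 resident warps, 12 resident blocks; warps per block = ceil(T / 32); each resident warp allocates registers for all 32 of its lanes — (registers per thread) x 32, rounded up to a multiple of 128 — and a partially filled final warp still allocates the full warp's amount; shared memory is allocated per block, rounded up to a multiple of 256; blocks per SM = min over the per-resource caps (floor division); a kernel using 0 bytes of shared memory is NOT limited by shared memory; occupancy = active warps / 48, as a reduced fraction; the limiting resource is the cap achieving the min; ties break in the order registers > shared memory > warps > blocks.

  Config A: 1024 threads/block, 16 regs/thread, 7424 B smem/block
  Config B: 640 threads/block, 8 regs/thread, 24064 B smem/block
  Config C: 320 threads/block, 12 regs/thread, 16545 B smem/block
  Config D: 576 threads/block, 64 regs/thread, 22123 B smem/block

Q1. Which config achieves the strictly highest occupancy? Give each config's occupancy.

occupancies: A 2/3, B 5/6, C 5/12, D 3/4

Answer: B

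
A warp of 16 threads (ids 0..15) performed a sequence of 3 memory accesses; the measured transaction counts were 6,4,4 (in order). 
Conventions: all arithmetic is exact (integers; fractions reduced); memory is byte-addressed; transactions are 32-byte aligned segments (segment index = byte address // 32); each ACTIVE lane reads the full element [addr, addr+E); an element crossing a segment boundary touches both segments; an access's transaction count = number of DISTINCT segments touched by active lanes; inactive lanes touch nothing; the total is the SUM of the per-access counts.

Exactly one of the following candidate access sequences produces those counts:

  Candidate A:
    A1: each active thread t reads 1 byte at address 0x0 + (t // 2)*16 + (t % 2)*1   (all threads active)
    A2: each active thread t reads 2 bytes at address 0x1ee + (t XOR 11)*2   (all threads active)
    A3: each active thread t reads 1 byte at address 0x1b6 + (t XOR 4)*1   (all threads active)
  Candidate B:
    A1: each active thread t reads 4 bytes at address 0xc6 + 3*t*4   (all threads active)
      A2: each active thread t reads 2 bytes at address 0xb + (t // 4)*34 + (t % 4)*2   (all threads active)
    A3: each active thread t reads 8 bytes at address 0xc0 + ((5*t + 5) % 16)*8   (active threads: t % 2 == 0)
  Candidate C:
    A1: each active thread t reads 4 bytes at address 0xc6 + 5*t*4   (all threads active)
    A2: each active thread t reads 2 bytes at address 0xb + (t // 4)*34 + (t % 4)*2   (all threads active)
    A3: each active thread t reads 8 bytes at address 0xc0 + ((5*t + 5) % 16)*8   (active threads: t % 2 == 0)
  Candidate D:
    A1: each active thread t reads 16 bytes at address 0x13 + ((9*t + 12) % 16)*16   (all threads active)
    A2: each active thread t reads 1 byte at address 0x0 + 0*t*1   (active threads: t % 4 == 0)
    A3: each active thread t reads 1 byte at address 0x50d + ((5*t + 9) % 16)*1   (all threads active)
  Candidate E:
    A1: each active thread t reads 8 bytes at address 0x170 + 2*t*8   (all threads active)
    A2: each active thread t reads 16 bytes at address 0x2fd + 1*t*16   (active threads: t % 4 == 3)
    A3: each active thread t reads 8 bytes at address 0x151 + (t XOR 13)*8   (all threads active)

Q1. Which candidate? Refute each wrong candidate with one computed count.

A: A1 gives 4 transactions, not 6
C: A1 gives 10 transactions, not 6
D: A1 gives 9 transactions, not 6
E: A1 gives 9 transactions, not 6
B: all counts match (6,4,4)

Answer: B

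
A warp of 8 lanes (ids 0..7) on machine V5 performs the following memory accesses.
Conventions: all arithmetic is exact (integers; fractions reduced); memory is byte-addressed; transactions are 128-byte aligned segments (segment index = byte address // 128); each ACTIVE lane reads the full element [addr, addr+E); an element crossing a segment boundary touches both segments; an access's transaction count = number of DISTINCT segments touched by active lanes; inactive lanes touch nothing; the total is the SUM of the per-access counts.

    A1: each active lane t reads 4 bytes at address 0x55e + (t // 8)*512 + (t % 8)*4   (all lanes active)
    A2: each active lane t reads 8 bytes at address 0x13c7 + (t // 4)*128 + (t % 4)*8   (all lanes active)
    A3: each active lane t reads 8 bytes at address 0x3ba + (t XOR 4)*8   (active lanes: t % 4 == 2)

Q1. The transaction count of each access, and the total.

A1: 1 transaction
A2: 2 transactions
A3: 1 transaction

Answer: 1,2,1; total 4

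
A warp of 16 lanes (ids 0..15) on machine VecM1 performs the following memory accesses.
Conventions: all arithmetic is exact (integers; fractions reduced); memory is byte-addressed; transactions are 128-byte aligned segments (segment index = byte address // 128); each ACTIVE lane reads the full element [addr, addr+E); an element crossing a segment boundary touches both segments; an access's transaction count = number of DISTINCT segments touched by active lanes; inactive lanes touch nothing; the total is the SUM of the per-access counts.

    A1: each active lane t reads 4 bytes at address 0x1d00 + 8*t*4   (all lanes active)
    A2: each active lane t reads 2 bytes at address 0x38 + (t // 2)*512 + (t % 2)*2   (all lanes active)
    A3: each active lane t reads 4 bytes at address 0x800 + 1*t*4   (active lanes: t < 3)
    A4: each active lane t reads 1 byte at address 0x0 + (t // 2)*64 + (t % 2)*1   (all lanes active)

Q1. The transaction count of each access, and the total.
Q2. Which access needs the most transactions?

A1: 4 transactions
A2: 8 transactions
A3: 1 transaction
A4: 4 transactions

Answer: 4,8,1,4; total 17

Answer: A2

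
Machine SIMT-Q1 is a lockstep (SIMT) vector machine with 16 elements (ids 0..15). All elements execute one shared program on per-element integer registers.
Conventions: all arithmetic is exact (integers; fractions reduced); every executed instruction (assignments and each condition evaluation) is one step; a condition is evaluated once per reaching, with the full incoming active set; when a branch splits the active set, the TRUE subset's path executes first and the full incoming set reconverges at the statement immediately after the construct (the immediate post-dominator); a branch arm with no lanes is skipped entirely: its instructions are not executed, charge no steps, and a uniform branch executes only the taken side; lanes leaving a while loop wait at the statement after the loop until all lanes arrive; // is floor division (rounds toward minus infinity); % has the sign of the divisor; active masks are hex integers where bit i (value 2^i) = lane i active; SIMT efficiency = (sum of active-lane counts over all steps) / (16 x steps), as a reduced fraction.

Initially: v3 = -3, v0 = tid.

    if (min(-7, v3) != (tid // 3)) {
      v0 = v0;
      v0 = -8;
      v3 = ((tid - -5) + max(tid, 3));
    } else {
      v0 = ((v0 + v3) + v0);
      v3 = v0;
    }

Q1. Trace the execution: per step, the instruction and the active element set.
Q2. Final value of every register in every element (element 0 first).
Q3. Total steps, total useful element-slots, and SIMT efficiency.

step 0: eval (min(-7, v3) != (tid // 3)) 0xffff
step 1: v0 <- v0                     0xffff
step 2: v0 <- -8                     0xffff
step 3: v3 <- ((tid - -5) + max(tid, 3)) 0xffff

Answer: 4 steps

v3: 8,9,10,11,13,15,17,19,21,23,25,27,29,31,33,35
v0: -8,-8,-8,-8,-8,-8,-8,-8,-8,-8,-8,-8,-8,-8,-8,-8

steps = 4; useful = 64; efficiency = 64/64 = 1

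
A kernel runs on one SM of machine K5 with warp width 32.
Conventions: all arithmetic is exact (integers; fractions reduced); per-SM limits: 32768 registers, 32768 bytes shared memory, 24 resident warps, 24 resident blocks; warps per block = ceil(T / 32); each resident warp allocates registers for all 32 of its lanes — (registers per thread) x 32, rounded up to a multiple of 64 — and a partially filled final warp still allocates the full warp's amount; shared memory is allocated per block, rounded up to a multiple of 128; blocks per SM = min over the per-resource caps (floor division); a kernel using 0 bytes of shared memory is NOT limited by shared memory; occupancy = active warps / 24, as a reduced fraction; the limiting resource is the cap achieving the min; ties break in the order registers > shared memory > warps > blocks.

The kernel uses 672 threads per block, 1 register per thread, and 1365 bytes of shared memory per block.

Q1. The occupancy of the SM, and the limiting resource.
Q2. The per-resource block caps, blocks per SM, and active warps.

Answer: occupancy 7/8, limited by warps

registers: 24 blocks
shared memory: 23 blocks
warps: 1 block
blocks: 24 blocks

Answer: 1 block, 21 active warps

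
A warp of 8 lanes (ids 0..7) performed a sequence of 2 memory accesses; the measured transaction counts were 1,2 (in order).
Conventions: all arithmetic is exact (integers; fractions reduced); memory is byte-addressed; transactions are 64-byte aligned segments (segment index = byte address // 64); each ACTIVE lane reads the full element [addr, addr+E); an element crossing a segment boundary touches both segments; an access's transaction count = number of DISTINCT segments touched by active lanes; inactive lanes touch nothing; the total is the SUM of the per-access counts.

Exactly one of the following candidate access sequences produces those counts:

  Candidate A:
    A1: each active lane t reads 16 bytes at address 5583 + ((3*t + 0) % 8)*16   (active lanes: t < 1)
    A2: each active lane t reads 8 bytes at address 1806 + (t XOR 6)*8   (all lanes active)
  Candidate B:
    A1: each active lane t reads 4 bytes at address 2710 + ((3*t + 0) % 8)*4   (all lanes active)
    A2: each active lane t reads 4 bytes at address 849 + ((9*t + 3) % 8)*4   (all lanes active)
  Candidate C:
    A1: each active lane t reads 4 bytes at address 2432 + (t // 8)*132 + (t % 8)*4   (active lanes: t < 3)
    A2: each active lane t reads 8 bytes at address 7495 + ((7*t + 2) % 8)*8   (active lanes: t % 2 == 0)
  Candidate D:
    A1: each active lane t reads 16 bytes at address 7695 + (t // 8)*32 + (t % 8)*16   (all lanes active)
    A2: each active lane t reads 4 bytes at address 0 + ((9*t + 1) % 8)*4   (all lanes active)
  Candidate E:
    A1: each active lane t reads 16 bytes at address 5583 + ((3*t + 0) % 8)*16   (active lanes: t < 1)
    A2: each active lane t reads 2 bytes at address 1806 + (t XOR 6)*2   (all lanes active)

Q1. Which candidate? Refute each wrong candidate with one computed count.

B: A2 gives 1 transaction, not 2
C: A2 gives 1 transaction, not 2
D: A1 gives 3 transactions, not 1
E: A2 gives 1 transaction, not 2
A: all counts match (1,2)

Answer: A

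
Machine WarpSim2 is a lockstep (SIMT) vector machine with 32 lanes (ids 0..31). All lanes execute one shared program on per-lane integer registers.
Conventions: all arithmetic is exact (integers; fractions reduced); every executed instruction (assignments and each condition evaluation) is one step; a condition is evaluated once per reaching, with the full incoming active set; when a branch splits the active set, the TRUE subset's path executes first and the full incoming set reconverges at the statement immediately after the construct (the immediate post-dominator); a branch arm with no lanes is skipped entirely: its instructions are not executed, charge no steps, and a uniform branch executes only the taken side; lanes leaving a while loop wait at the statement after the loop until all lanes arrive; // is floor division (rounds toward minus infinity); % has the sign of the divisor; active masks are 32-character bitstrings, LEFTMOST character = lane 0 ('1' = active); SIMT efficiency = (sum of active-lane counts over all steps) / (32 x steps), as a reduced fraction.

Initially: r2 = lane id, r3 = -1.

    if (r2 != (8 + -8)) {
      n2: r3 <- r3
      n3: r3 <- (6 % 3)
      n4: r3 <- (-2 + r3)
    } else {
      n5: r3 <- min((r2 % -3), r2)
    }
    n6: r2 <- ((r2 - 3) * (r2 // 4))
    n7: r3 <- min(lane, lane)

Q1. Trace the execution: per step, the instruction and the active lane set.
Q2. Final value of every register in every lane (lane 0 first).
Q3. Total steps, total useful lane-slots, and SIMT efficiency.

step 0: eval (r2 != (8 + -8))        11111111111111111111111111111111
step 1: r3 <- r3                     01111111111111111111111111111111
step 2: r3 <- (6 % 3)                01111111111111111111111111111111
step 3: r3 <- (-2 + r3)              01111111111111111111111111111111
step 4: r3 <- min((r2 % -3), r2)     10000000000000000000000000000000
step 5: r2 <- ((r2 - 3) * (r2 // 4)) 11111111111111111111111111111111
step 6: r3 <- min(lane, lane)        11111111111111111111111111111111

Answer: 7 steps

r2: 0,0,0,0,1,2,3,4,10,12,14,16,27,30,33,36,52,56,60,64,85,90,95,100,126,132,138,144,175,182,189,196
r3: 0,1,2,3,4,5,6,7,8,9,10,11,12,13,14,15,16,17,18,19,20,21,22,23,24,25,26,27,28,29,30,31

steps = 7; useful = 190; efficiency = 190/224 = 95/112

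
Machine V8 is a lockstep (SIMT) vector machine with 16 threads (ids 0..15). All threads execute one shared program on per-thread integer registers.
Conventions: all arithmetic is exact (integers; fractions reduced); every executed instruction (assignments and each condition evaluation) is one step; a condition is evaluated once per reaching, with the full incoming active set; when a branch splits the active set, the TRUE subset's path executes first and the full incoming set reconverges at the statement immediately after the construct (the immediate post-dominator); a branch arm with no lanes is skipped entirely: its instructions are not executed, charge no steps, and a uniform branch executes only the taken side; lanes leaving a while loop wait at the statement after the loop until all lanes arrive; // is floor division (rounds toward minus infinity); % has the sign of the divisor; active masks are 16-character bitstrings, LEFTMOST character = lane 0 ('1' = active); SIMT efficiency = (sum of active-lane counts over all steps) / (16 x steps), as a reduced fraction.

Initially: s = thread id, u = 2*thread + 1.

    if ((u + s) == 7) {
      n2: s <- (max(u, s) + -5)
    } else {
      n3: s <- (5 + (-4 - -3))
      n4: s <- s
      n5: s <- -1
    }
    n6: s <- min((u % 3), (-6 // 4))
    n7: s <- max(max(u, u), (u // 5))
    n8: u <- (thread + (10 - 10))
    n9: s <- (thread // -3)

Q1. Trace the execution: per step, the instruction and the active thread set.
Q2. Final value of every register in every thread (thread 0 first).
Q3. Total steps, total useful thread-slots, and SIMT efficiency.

step 0: eval ((u + s) == 7)          1111111111111111
step 1: s <- (max(u, s) + -5)        0010000000000000
step 2: s <- (5 + (-4 - -3))         1101111111111111
step 3: s <- s                       1101111111111111
step 4: s <- -1                      1101111111111111
step 5: s <- min((u % 3), (-6 // 4)) 1111111111111111
step 6: s <- max(max(u, u), (u // 5)) 1111111111111111
step 7: u <- (thread + (10 - 10))    1111111111111111
step 8: s <- (thread // -3)          1111111111111111

Answer: 9 steps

s: 0,-1,-1,-1,-2,-2,-2,-3,-3,-3,-4,-4,-4,-5,-5,-5
u: 0,1,2,3,4,5,6,7,8,9,10,11,12,13,14,15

steps = 9; useful = 126; efficiency = 126/144 = 7/8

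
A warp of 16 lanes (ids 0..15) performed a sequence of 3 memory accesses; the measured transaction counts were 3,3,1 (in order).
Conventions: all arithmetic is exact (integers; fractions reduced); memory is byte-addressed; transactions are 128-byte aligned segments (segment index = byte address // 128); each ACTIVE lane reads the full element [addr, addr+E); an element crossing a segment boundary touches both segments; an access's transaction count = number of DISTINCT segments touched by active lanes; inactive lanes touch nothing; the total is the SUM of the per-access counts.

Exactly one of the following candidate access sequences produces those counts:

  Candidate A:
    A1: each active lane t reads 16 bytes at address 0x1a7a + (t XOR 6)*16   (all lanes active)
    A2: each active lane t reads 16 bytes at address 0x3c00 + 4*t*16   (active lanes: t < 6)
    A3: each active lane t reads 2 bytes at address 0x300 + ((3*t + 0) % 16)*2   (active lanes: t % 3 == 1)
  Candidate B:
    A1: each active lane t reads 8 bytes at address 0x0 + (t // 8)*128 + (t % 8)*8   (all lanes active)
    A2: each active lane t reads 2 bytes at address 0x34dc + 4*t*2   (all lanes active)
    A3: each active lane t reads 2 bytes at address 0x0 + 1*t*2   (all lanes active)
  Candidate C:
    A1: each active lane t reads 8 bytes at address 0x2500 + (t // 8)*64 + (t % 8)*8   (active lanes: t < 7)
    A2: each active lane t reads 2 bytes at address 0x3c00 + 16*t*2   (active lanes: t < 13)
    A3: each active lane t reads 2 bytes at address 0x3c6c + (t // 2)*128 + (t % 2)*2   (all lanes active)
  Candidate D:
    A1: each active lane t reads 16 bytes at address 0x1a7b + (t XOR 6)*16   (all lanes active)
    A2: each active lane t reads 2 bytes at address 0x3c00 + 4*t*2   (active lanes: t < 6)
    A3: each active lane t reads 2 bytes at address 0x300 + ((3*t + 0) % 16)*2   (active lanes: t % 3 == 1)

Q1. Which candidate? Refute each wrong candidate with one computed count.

B: A1 gives 2 transactions, not 3
C: A1 gives 1 transaction, not 3
D: A2 gives 1 transaction, not 3
A: all counts match (3,3,1)

Answer: A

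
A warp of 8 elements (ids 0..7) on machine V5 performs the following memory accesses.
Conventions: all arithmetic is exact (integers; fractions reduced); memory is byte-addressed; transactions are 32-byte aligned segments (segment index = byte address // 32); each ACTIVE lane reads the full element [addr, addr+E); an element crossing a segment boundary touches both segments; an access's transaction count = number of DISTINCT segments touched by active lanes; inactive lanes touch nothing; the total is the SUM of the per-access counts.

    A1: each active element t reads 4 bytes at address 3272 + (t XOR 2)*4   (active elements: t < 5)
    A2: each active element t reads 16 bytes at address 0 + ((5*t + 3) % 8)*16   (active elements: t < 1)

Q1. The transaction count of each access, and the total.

A1: 2 transactions
A2: 1 transaction

Answer: 2,1; total 3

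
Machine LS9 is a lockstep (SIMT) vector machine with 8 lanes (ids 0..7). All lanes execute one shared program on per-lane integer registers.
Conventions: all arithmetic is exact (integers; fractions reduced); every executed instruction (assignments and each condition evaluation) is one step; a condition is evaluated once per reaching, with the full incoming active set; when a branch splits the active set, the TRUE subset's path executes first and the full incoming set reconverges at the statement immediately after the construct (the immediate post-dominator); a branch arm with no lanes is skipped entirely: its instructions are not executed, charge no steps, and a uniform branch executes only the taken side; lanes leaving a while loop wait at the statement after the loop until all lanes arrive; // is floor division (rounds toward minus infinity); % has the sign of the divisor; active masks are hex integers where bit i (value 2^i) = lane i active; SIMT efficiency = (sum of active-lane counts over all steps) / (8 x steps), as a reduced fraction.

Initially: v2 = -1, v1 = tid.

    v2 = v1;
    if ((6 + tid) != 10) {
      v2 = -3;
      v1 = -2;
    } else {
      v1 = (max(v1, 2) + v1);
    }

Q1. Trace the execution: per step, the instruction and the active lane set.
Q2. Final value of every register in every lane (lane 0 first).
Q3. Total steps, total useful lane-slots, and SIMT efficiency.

step 0: v2 <- v1                     0xff
step 1: eval ((6 + tid) != 10)       0xff
step 2: v2 <- -3                     0xef
step 3: v1 <- -2                     0xef
step 4: v1 <- (max(v1, 2) + v1)      0x10

Answer: 5 steps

v2: -3,-3,-3,-3,4,-3,-3,-3
v1: -2,-2,-2,-2,8,-2,-2,-2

steps = 5; useful = 31; efficiency = 31/40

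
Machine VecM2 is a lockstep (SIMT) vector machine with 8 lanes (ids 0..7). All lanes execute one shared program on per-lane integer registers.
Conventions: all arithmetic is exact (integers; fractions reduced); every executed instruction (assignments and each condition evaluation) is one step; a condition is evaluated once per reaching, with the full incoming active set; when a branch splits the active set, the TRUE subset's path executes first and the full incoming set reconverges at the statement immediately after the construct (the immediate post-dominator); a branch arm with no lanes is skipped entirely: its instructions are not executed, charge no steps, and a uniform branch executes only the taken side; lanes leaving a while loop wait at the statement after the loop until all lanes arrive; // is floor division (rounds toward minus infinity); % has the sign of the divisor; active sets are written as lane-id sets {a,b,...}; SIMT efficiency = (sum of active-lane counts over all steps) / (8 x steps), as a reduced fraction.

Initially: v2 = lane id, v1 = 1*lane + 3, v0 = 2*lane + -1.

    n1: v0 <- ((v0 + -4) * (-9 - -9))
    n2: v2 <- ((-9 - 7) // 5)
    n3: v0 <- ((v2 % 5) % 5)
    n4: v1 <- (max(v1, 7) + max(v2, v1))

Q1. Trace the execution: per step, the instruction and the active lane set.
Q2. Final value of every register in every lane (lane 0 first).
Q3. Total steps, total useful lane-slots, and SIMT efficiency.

step 0: v0 <- ((v0 + -4) * (-9 - -9)) {0,1,2,3,4,5,6,7}
step 1: v2 <- ((-9 - 7) // 5)        {0,1,2,3,4,5,6,7}
step 2: v0 <- ((v2 % 5) % 5)         {0,1,2,3,4,5,6,7}
step 3: v1 <- (max(v1, 7) + max(v2, v1)) {0,1,2,3,4,5,6,7}

Answer: 4 steps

v2: -4,-4,-4,-4,-4,-4,-4,-4
v1: 10,11,12,13,14,16,18,20
v0: 1,1,1,1,1,1,1,1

steps = 4; useful = 32; efficiency = 32/32 = 1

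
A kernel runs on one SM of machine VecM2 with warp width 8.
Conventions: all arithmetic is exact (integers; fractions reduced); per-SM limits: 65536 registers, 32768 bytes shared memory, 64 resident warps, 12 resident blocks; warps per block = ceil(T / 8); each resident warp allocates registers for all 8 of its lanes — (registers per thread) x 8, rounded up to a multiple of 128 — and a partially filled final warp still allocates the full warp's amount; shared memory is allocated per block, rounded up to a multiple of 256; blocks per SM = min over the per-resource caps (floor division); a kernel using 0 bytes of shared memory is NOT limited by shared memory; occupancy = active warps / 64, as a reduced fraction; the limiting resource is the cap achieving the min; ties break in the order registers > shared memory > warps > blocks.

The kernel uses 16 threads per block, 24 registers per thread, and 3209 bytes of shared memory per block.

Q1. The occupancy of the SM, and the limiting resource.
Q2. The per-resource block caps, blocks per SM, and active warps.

Answer: occupancy 9/32, limited by shared memory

registers: 128 blocks
shared memory: 9 blocks
warps: 32 blocks
blocks: 12 blocks

Answer: 9 blocks, 18 active warps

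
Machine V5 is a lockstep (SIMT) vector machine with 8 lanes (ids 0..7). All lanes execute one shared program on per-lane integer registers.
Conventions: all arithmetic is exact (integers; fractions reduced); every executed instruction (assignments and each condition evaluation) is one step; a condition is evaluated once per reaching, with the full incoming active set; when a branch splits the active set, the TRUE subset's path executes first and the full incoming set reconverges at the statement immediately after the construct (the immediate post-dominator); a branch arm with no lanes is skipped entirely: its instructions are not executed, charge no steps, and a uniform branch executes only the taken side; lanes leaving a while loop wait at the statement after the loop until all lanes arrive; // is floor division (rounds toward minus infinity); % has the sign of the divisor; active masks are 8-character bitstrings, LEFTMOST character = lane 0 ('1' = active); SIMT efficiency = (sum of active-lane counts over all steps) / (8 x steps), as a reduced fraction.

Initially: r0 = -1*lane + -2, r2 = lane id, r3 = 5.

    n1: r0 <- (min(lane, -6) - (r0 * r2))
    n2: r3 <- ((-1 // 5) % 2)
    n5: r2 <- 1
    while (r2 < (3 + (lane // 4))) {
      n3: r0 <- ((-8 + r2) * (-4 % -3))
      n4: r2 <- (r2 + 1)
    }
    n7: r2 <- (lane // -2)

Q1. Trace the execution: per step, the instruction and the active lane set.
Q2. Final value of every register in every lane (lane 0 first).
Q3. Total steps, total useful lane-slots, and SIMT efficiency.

step 0: r0 <- (min(lane, -6) - (r0 * r2)) 11111111
step 1: r3 <- ((-1 // 5) % 2)        11111111
step 2: r2 <- 1                      11111111
step 3: eval (r2 < (3 + (lane // 4))) 11111111
step 4: r0 <- ((-8 + r2) * (-4 % -3)) 11111111
step 5: r2 <- (r2 + 1)               11111111
step 6: eval (r2 < (3 + (lane // 4))) 11111111
step 7: r0 <- ((-8 + r2) * (-4 % -3)) 11111111
step 8: r2 <- (r2 + 1)               11111111
step 9: eval (r2 < (3 + (lane // 4))) 11111111
step 10: r0 <- ((-8 + r2) * (-4 % -3)) 00001111
step 11: r2 <- (r2 + 1)               00001111
step 12: eval (r2 < (3 + (lane // 4))) 00001111
step 13: r2 <- (lane // -2)           11111111

Answer: 14 steps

r0: 6,6,6,6,5,5,5,5
r2: 0,-1,-1,-2,-2,-3,-3,-4
r3: 1,1,1,1,1,1,1,1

steps = 14; useful = 100; efficiency = 100/112 = 25/28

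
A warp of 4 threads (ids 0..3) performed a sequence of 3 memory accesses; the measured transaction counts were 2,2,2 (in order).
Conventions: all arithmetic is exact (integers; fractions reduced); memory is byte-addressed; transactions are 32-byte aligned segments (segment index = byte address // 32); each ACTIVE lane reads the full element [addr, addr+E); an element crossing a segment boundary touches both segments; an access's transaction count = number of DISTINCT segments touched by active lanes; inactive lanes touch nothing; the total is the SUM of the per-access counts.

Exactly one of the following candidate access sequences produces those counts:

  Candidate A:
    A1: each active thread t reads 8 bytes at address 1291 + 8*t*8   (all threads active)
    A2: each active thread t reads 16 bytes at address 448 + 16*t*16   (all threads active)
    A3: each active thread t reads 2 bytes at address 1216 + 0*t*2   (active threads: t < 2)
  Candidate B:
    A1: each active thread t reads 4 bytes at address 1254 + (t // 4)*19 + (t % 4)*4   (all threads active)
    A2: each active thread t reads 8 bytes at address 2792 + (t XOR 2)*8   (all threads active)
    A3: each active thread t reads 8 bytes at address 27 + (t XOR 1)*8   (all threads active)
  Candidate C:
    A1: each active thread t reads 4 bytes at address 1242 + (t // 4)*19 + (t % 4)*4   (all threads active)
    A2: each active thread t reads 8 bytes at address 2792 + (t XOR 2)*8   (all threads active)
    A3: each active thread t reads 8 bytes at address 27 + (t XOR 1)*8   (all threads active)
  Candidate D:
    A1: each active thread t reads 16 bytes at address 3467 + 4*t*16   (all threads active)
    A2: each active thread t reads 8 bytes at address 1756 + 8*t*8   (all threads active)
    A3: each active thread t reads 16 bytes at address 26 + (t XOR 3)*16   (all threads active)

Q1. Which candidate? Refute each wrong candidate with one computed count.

A: A1 gives 4 transactions, not 2
B: A1 gives 1 transaction, not 2
D: A1 gives 4 transactions, not 2
C: all counts match (2,2,2)

Answer: C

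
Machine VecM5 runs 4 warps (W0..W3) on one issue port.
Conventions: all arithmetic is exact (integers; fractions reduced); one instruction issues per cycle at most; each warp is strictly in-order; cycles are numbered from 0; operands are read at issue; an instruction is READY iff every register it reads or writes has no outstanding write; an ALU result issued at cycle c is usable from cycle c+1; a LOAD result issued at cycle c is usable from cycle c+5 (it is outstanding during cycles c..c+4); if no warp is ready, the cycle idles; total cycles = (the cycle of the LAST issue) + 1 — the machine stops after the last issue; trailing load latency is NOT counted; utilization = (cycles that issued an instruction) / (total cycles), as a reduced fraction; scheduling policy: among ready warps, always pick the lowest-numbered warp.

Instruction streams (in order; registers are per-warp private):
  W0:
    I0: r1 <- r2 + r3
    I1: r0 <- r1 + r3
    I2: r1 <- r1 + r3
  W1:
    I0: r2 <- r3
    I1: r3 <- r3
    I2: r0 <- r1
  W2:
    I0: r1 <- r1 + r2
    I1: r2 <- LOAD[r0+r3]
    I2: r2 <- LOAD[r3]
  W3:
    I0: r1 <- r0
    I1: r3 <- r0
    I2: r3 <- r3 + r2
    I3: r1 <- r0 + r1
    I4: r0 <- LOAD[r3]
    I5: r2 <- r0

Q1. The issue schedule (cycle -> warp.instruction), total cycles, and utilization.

cycle 0: W0.I0
cycle 1: W0.I1
cycle 2: W0.I2
cycle 3: W1.I0
cycle 4: W1.I1
cycle 5: W1.I2
cycle 6: W2.I0
cycle 7: W2.I1
cycle 8: W3.I0
cycle 9: W3.I1
cycle 10: W3.I2
cycle 11: W3.I3
cycle 12: W2.I2
cycle 13: W3.I4
cycle 14: idle
cycle 15: idle
cycle 16: idle
cycle 17: idle
cycle 18: W3.I5

Answer: 19 cycles, utilization 15/19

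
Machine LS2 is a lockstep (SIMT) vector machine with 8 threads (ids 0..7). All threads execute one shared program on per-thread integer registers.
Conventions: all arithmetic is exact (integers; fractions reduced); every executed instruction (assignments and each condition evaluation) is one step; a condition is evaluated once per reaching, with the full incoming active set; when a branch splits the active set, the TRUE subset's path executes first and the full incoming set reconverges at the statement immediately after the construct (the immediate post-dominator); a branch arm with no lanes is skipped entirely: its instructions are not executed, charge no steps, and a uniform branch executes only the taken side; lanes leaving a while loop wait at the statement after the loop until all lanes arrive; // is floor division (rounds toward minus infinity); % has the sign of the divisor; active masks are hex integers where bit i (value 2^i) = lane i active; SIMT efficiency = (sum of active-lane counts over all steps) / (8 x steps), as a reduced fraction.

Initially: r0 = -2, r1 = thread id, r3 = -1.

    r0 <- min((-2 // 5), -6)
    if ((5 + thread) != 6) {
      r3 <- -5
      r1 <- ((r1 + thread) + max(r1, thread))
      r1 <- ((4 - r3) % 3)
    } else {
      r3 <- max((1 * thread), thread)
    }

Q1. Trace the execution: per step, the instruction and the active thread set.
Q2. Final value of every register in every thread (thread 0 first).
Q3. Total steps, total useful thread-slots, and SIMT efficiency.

step 0: r0 <- min((-2 // 5), -6)     0xff
step 1: eval ((5 + thread) != 6)     0xff
step 2: r3 <- -5                     0xfd
step 3: r1 <- ((r1 + thread) + max(r1, thread)) 0xfd
step 4: r1 <- ((4 - r3) % 3)         0xfd
step 5: r3 <- max((1 * thread), thread) 0x02

Answer: 6 steps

r0: -6,-6,-6,-6,-6,-6,-6,-6
r1: 0,1,0,0,0,0,0,0
r3: -5,1,-5,-5,-5,-5,-5,-5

steps = 6; useful = 38; efficiency = 38/48 = 19/24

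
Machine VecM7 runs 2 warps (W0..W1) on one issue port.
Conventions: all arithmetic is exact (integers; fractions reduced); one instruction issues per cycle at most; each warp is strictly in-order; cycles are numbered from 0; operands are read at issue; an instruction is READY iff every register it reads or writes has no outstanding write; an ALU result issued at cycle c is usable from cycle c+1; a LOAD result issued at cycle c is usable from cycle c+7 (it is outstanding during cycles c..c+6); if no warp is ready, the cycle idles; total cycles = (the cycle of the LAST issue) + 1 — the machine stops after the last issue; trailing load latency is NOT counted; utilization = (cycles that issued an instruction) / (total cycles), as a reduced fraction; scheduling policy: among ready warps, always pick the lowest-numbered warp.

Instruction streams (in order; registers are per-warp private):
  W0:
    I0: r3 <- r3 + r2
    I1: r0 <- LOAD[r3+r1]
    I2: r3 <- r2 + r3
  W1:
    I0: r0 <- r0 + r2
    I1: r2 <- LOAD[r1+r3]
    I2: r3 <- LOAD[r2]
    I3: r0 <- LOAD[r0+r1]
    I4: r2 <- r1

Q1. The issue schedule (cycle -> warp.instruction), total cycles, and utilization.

cycle 0: W0.I0
cycle 1: W0.I1
cycle 2: W0.I2
cycle 3: W1.I0
cycle 4: W1.I1
cycle 5: idle
cycle 6: idle
cycle 7: idle
cycle 8: idle
cycle 9: idle
cycle 10: idle
cycle 11: W1.I2
cycle 12: W1.I3
cycle 13: W1.I4

Answer: 14 cycles, utilization 4/7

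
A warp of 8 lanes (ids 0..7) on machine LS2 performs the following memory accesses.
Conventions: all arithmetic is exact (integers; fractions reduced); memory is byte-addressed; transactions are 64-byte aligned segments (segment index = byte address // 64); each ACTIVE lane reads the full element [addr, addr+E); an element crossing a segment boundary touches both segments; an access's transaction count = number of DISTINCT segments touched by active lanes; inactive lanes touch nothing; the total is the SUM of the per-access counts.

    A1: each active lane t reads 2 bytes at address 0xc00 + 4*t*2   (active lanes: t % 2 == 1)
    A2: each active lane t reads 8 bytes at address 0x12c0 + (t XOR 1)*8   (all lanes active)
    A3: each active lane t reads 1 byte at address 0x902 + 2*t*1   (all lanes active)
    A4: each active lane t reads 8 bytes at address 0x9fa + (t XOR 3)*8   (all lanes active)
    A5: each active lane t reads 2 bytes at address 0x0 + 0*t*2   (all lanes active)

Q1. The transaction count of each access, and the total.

A1: 1 transaction
A2: 1 transaction
A3: 1 transaction
A4: 2 transactions
A5: 1 transaction

Answer: 1,1,1,2,1; total 6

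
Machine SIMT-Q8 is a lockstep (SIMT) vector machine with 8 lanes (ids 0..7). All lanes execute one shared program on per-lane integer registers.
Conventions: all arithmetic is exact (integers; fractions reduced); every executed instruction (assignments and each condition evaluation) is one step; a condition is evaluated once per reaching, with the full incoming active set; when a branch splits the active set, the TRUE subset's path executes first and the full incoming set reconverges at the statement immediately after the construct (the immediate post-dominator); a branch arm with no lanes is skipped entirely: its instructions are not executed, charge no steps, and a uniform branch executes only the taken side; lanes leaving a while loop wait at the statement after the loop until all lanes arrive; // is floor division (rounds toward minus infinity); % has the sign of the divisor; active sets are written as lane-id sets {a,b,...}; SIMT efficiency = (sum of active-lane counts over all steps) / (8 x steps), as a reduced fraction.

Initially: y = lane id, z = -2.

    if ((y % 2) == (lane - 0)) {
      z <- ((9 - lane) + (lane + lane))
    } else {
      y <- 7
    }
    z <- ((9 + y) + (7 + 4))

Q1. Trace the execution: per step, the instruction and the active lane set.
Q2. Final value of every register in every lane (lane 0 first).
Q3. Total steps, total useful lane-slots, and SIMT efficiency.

step 0: eval ((y % 2) == (lane - 0)) {0,1,2,3,4,5,6,7}
step 1: z <- ((9 - lane) + (lane + lane)) {0,1}
step 2: y <- 7                       {2,3,4,5,6,7}
step 3: z <- ((9 + y) + (7 + 4))     {0,1,2,3,4,5,6,7}

Answer: 4 steps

y: 0,1,7,7,7,7,7,7
z: 20,21,27,27,27,27,27,27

steps = 4; useful = 24; efficiency = 24/32 = 3/4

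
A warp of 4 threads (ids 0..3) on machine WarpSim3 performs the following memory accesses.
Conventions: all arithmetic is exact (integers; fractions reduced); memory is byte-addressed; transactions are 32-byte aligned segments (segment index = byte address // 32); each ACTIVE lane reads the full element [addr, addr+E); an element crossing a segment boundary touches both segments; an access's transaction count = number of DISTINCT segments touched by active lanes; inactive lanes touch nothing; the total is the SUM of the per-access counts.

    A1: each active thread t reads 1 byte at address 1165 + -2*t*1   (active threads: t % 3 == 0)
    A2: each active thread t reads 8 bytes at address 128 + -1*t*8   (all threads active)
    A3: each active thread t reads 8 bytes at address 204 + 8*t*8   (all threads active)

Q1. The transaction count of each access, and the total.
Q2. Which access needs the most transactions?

A1: 1 transaction
A2: 2 transactions
A3: 4 transactions

Answer: 1,2,4; total 7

Answer: A3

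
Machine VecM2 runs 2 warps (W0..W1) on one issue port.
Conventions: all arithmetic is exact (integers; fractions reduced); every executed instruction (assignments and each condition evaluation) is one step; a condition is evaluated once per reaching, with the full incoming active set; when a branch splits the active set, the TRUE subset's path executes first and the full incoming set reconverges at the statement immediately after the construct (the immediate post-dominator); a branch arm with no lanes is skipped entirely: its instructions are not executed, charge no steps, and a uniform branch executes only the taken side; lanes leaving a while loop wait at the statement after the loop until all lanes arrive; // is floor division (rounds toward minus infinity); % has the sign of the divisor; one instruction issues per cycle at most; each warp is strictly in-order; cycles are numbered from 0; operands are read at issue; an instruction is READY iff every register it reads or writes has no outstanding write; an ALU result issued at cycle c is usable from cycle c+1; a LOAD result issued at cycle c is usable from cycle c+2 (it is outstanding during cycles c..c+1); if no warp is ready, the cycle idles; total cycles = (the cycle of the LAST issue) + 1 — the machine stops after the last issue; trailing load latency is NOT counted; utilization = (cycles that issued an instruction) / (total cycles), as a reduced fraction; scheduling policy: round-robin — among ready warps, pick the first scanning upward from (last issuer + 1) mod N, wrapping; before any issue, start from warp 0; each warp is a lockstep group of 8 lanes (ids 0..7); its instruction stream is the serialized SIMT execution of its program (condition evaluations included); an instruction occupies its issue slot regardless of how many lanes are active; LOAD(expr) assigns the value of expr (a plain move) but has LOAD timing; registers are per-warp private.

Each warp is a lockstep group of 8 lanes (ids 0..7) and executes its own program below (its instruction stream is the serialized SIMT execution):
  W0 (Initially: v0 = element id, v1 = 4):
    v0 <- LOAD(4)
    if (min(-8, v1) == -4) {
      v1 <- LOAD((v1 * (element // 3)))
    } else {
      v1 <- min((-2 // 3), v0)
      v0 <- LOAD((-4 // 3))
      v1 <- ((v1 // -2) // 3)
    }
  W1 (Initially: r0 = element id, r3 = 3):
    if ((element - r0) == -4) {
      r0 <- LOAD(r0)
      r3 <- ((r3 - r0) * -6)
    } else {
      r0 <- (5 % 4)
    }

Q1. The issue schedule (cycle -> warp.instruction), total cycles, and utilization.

cycle 0: W0.I0
cycle 1: W1.I0
cycle 2: W0.I1
cycle 3: W1.I1
cycle 4: W0.I2
cycle 5: W0.I3
cycle 6: W0.I4

Answer: 7 cycles, utilization 1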